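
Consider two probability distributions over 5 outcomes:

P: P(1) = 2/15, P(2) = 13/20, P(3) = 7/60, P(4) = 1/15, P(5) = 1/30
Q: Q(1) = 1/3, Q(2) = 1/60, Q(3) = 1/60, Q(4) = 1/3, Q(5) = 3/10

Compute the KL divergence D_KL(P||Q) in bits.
3.3263 bits

D_KL(P||Q) = Σ P(x) log₂(P(x)/Q(x))

Computing term by term:
  P(1)·log₂(P(1)/Q(1)) = (2/15)·log₂((2/15)/(1/3)) = -0.17626
  P(2)·log₂(P(2)/Q(2)) = (13/20)·log₂((13/20)/(1/60)) = 3.43551
  P(3)·log₂(P(3)/Q(3)) = (7/60)·log₂((7/60)/(1/60)) = 0.32752
  P(4)·log₂(P(4)/Q(4)) = (1/15)·log₂((1/15)/(1/3)) = -0.15480
  P(5)·log₂(P(5)/Q(5)) = (1/30)·log₂((1/30)/(3/10)) = -0.10566

D_KL(P||Q) = -0.17626 + 3.43551 + 0.32752 - 0.15480 - 0.10566 = 3.32631 ≈ 3.3263 bits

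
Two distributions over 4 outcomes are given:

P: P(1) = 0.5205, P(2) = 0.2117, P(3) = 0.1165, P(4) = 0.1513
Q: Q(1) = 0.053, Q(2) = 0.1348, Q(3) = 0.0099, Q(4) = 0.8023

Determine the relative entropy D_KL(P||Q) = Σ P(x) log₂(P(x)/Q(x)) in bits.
1.9036 bits

D_KL(P||Q) = Σ P(x) log₂(P(x)/Q(x))

Computing term by term:
  P(1)·log₂(P(1)/Q(1)) = 0.5205·log₂(0.5205/0.053) = 1.71548
  P(2)·log₂(P(2)/Q(2)) = 0.2117·log₂(0.2117/0.1348) = 0.13786
  P(3)·log₂(P(3)/Q(3)) = 0.1165·log₂(0.1165/0.0099) = 0.41436
  P(4)·log₂(P(4)/Q(4)) = 0.1513·log₂(0.1513/0.8023) = -0.36414

D_KL(P||Q) = 1.71548 + 0.13786 + 0.41436 - 0.36414 = 1.90356 ≈ 1.9036 bits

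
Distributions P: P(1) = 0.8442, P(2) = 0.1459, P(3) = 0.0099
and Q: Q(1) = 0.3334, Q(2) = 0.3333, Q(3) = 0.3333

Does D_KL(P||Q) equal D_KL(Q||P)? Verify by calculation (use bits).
D_KL(P||Q) = 0.9074 bits, D_KL(Q||P) = 1.6413 bits. No — D_KL(P||Q) ≠ D_KL(Q||P) for this pair.

D_KL(P||Q) = Σ P(x) log₂(P(x)/Q(x))

Computing term by term:
  P(1)·log₂(P(1)/Q(1)) = 0.8442·log₂(0.8442/0.3334) = 1.13151
  P(2)·log₂(P(2)/Q(2)) = 0.1459·log₂(0.1459/0.3333) = -0.17389
  P(3)·log₂(P(3)/Q(3)) = 0.0099·log₂(0.0099/0.3333) = -0.05023

D_KL(P||Q) = 1.13151 - 0.17389 - 0.05023 = 0.90739 ≈ 0.9074 bits

D_KL(Q||P) = Σ Q(x) log₂(Q(x)/P(x))

Computing term by term:
  Q(1)·log₂(Q(1)/P(1)) = 0.3334·log₂(0.3334/0.8442) = -0.44687
  Q(2)·log₂(Q(2)/P(2)) = 0.3333·log₂(0.3333/0.1459) = 0.39724
  Q(3)·log₂(Q(3)/P(3)) = 0.3333·log₂(0.3333/0.0099) = 1.69091

D_KL(Q||P) = -0.44687 + 0.39724 + 1.69091 = 1.64128 ≈ 1.6413 bits

These are NOT equal (difference: 0.7339 bits). KL divergence is asymmetric: D_KL(P||Q) ≠ D_KL(Q||P) in general.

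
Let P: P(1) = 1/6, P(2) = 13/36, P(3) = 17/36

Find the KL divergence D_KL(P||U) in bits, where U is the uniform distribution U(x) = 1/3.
0.1123 bits

U(i) = 1/3 for all i

D_KL(P||U) = Σ P(x) log₂(P(x) / (1/3))
           = Σ P(x) log₂(P(x)) + log₂(3)
           = log₂(3) - H(P)

H(P) = -Σ P(x) log₂(P(x)):
  -P(1)·log₂(P(1)) = -(1/6)·log₂(1/6) = 0.43083
  -P(2)·log₂(P(2)) = -(13/36)·log₂(13/36) = 0.53065
  -P(3)·log₂(P(3)) = -(17/36)·log₂(17/36) = 0.51116
H(P) = 0.43083 + 0.53065 + 0.51116 = 1.47264 bits

log₂(3) = 1.58496 bits

D_KL(P||U) = 1.58496 - 1.47264 = 0.11232 ≈ 0.1123 bits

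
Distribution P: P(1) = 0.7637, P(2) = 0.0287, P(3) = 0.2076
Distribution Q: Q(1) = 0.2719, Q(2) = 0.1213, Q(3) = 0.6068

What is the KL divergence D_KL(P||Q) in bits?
0.7569 bits

D_KL(P||Q) = Σ P(x) log₂(P(x)/Q(x))

Computing term by term:
  P(1)·log₂(P(1)/Q(1)) = 0.7637·log₂(0.7637/0.2719) = 1.13786
  P(2)·log₂(P(2)/Q(2)) = 0.0287·log₂(0.0287/0.1213) = -0.05968
  P(3)·log₂(P(3)/Q(3)) = 0.2076·log₂(0.2076/0.6068) = -0.32124

D_KL(P||Q) = 1.13786 - 0.05968 - 0.32124 = 0.75694 ≈ 0.7569 bits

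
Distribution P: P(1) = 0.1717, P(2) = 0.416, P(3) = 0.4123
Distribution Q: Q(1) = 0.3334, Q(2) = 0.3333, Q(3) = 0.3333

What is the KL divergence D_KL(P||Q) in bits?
0.0952 bits

D_KL(P||Q) = Σ P(x) log₂(P(x)/Q(x))

Computing term by term:
  P(1)·log₂(P(1)/Q(1)) = 0.1717·log₂(0.1717/0.3334) = -0.16438
  P(2)·log₂(P(2)/Q(2)) = 0.416·log₂(0.416/0.3333) = 0.13302
  P(3)·log₂(P(3)/Q(3)) = 0.4123·log₂(0.4123/0.3333) = 0.12652

D_KL(P||Q) = -0.16438 + 0.13302 + 0.12652 = 0.09516 ≈ 0.0952 bits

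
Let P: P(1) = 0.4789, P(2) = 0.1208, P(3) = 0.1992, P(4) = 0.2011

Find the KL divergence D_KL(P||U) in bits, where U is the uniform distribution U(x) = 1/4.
0.1939 bits

U(i) = 1/4 for all i

D_KL(P||U) = Σ P(x) log₂(P(x) / (1/4))
           = Σ P(x) log₂(P(x)) + log₂(4)
           = log₂(4) - H(P)

H(P) = -Σ P(x) log₂(P(x)):
  -P(1)·log₂(P(1)) = -(0.4789)·log₂(0.4789) = 0.50869
  -P(2)·log₂(P(2)) = -(0.1208)·log₂(0.1208) = 0.36836
  -P(3)·log₂(P(3)) = -(0.1992)·log₂(0.1992) = 0.46368
  -P(4)·log₂(P(4)) = -(0.2011)·log₂(0.2011) = 0.46535
H(P) = 0.50869 + 0.36836 + 0.46368 + 0.46535 = 1.80608 bits

log₂(4) = 2.00000 bits

D_KL(P||U) = 2.00000 - 1.80608 = 0.19392 ≈ 0.1939 bits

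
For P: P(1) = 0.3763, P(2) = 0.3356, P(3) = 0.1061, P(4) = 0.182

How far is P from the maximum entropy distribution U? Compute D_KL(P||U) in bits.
0.1500 bits

U(i) = 1/4 for all i

D_KL(P||U) = Σ P(x) log₂(P(x) / (1/4))
           = Σ P(x) log₂(P(x)) + log₂(4)
           = log₂(4) - H(P)

H(P) = -Σ P(x) log₂(P(x)):
  -P(1)·log₂(P(1)) = -(0.3763)·log₂(0.3763) = 0.53060
  -P(2)·log₂(P(2)) = -(0.3356)·log₂(0.3356) = 0.52863
  -P(3)·log₂(P(3)) = -(0.1061)·log₂(0.1061) = 0.34339
  -P(4)·log₂(P(4)) = -(0.182)·log₂(0.182) = 0.44735
H(P) = 0.53060 + 0.52863 + 0.34339 + 0.44735 = 1.84997 bits

log₂(4) = 2.00000 bits

D_KL(P||U) = 2.00000 - 1.84997 = 0.15003 ≈ 0.1500 bits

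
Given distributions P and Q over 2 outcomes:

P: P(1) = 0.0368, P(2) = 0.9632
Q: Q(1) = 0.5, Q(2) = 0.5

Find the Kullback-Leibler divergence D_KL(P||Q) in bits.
0.7726 bits

D_KL(P||Q) = Σ P(x) log₂(P(x)/Q(x))

Computing term by term:
  P(1)·log₂(P(1)/Q(1)) = 0.0368·log₂(0.0368/0.5) = -0.13852
  P(2)·log₂(P(2)/Q(2)) = 0.9632·log₂(0.9632/0.5) = 0.91110

D_KL(P||Q) = -0.13852 + 0.91110 = 0.77258 ≈ 0.7726 bits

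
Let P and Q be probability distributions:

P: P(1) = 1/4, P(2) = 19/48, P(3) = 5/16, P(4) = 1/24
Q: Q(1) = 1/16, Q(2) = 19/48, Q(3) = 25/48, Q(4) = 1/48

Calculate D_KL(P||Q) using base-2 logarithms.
0.3114 bits

D_KL(P||Q) = Σ P(x) log₂(P(x)/Q(x))

Computing term by term:
  P(1)·log₂(P(1)/Q(1)) = (1/4)·log₂((1/4)/(1/16)) = 0.50000
  P(2)·log₂(P(2)/Q(2)) = (19/48)·log₂((19/48)/(19/48)) = 0.00000
  P(3)·log₂(P(3)/Q(3)) = (5/16)·log₂((5/16)/(25/48)) = -0.23030
  P(4)·log₂(P(4)/Q(4)) = (1/24)·log₂((1/24)/(1/48)) = 0.04167

D_KL(P||Q) = 0.50000 + 0.00000 - 0.23030 + 0.04167 = 0.31137 ≈ 0.3114 bits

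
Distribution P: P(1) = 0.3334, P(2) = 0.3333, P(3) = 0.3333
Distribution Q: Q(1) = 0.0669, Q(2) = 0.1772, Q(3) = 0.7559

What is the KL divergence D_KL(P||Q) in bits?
0.6826 bits

D_KL(P||Q) = Σ P(x) log₂(P(x)/Q(x))

Computing term by term:
  P(1)·log₂(P(1)/Q(1)) = 0.3334·log₂(0.3334/0.0669) = 0.77255
  P(2)·log₂(P(2)/Q(2)) = 0.3333·log₂(0.3333/0.1772) = 0.30378
  P(3)·log₂(P(3)/Q(3)) = 0.3333·log₂(0.3333/0.7559) = -0.39375

D_KL(P||Q) = 0.77255 + 0.30378 - 0.39375 = 0.68258 ≈ 0.6826 bits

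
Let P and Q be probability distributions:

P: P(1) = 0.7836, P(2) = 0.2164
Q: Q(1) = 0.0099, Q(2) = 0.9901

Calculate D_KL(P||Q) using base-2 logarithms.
4.4671 bits

D_KL(P||Q) = Σ P(x) log₂(P(x)/Q(x))

Computing term by term:
  P(1)·log₂(P(1)/Q(1)) = 0.7836·log₂(0.7836/0.0099) = 4.94181
  P(2)·log₂(P(2)/Q(2)) = 0.2164·log₂(0.2164/0.9901) = -0.47475

D_KL(P||Q) = 4.94181 - 0.47475 = 4.46706 ≈ 4.4671 bits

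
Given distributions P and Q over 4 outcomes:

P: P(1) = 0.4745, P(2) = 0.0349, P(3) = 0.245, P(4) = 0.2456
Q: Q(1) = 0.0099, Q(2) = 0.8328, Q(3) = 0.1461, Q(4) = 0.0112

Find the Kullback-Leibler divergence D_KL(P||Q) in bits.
3.7661 bits

D_KL(P||Q) = Σ P(x) log₂(P(x)/Q(x))

Computing term by term:
  P(1)·log₂(P(1)/Q(1)) = 0.4745·log₂(0.4745/0.0099) = 2.64906
  P(2)·log₂(P(2)/Q(2)) = 0.0349·log₂(0.0349/0.8328) = -0.15973
  P(3)·log₂(P(3)/Q(3)) = 0.245·log₂(0.245/0.1461) = 0.18273
  P(4)·log₂(P(4)/Q(4)) = 0.2456·log₂(0.2456/0.0112) = 1.09408

D_KL(P||Q) = 2.64906 - 0.15973 + 0.18273 + 1.09408 = 3.76614 ≈ 3.7661 bits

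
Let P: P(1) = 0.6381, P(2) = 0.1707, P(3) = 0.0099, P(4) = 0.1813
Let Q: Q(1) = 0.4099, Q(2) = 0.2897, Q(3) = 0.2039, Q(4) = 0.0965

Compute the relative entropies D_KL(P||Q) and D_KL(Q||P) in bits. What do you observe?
D_KL(P||Q) = 0.3989 bits, D_KL(Q||P) = 0.7614 bits. The two directions give different values (D_KL(Q||P) exceeds D_KL(P||Q) by 0.3625 bits): KL divergence is asymmetric.

D_KL(P||Q) = Σ P(x) log₂(P(x)/Q(x))

Computing term by term:
  P(1)·log₂(P(1)/Q(1)) = 0.6381·log₂(0.6381/0.4099) = 0.40743
  P(2)·log₂(P(2)/Q(2)) = 0.1707·log₂(0.1707/0.2897) = -0.13026
  P(3)·log₂(P(3)/Q(3)) = 0.0099·log₂(0.0099/0.2039) = -0.04321
  P(4)·log₂(P(4)/Q(4)) = 0.1813·log₂(0.1813/0.0965) = 0.16494

D_KL(P||Q) = 0.40743 - 0.13026 - 0.04321 + 0.16494 = 0.39890 ≈ 0.3989 bits

D_KL(Q||P) = Σ Q(x) log₂(Q(x)/P(x))

Computing term by term:
  Q(1)·log₂(Q(1)/P(1)) = 0.4099·log₂(0.4099/0.6381) = -0.26173
  Q(2)·log₂(Q(2)/P(2)) = 0.2897·log₂(0.2897/0.1707) = 0.22107
  Q(3)·log₂(Q(3)/P(3)) = 0.2039·log₂(0.2039/0.0099) = 0.88988
  Q(4)·log₂(Q(4)/P(4)) = 0.0965·log₂(0.0965/0.1813) = -0.08779

D_KL(Q||P) = -0.26173 + 0.22107 + 0.88988 - 0.08779 = 0.76143 ≈ 0.7614 bits

These are NOT equal (difference: 0.3625 bits). KL divergence is asymmetric: D_KL(P||Q) ≠ D_KL(Q||P) in general.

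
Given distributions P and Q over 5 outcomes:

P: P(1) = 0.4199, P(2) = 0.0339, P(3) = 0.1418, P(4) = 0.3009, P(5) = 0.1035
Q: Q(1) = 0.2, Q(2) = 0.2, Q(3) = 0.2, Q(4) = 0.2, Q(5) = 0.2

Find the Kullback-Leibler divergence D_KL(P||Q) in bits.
0.3711 bits

D_KL(P||Q) = Σ P(x) log₂(P(x)/Q(x))

Computing term by term:
  P(1)·log₂(P(1)/Q(1)) = 0.4199·log₂(0.4199/0.2) = 0.44931
  P(2)·log₂(P(2)/Q(2)) = 0.0339·log₂(0.0339/0.2) = -0.08681
  P(3)·log₂(P(3)/Q(3)) = 0.1418·log₂(0.1418/0.2) = -0.07035
  P(4)·log₂(P(4)/Q(4)) = 0.3009·log₂(0.3009/0.2) = 0.17732
  P(5)·log₂(P(5)/Q(5)) = 0.1035·log₂(0.1035/0.2) = -0.09836

D_KL(P||Q) = 0.44931 - 0.08681 - 0.07035 + 0.17732 - 0.09836 = 0.37111 ≈ 0.3711 bits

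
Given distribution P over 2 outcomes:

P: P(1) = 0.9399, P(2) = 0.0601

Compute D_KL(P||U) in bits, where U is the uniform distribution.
0.6722 bits

U(i) = 1/2 for all i

D_KL(P||U) = Σ P(x) log₂(P(x) / (1/2))
           = Σ P(x) log₂(P(x)) + log₂(2)
           = log₂(2) - H(P)

H(P) = -Σ P(x) log₂(P(x)):
  -P(1)·log₂(P(1)) = -(0.9399)·log₂(0.9399) = 0.08405
  -P(2)·log₂(P(2)) = -(0.0601)·log₂(0.0601) = 0.24380
H(P) = 0.08405 + 0.24380 = 0.32785 bits

log₂(2) = 1.00000 bits

D_KL(P||U) = 1.00000 - 0.32785 = 0.67215 ≈ 0.6722 bits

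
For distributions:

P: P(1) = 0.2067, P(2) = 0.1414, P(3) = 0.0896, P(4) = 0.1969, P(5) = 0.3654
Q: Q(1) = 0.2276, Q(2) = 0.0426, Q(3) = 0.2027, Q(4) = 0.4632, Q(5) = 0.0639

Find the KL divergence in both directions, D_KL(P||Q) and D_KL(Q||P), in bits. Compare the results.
D_KL(P||Q) = 0.7867 bits, D_KL(Q||P) = 0.6076 bits. D_KL(P||Q) is larger than D_KL(Q||P) by 0.1791 bits; the two directions differ.

D_KL(P||Q) = Σ P(x) log₂(P(x)/Q(x))

Computing term by term:
  P(1)·log₂(P(1)/Q(1)) = 0.2067·log₂(0.2067/0.2276) = -0.02872
  P(2)·log₂(P(2)/Q(2)) = 0.1414·log₂(0.1414/0.0426) = 0.24474
  P(3)·log₂(P(3)/Q(3)) = 0.0896·log₂(0.0896/0.2027) = -0.10553
  P(4)·log₂(P(4)/Q(4)) = 0.1969·log₂(0.1969/0.4632) = -0.24301
  P(5)·log₂(P(5)/Q(5)) = 0.3654·log₂(0.3654/0.0639) = 0.91920

D_KL(P||Q) = -0.02872 + 0.24474 - 0.10553 - 0.24301 + 0.91920 = 0.78668 ≈ 0.7867 bits

D_KL(Q||P) = Σ Q(x) log₂(Q(x)/P(x))

Computing term by term:
  Q(1)·log₂(Q(1)/P(1)) = 0.2276·log₂(0.2276/0.2067) = 0.03163
  Q(2)·log₂(Q(2)/P(2)) = 0.0426·log₂(0.0426/0.1414) = -0.07373
  Q(3)·log₂(Q(3)/P(3)) = 0.2027·log₂(0.2027/0.0896) = 0.23874
  Q(4)·log₂(Q(4)/P(4)) = 0.4632·log₂(0.4632/0.1969) = 0.57167
  Q(5)·log₂(Q(5)/P(5)) = 0.0639·log₂(0.0639/0.3654) = -0.16075

D_KL(Q||P) = 0.03163 - 0.07373 + 0.23874 + 0.57167 - 0.16075 = 0.60756 ≈ 0.6076 bits

These are NOT equal (difference: 0.1791 bits). KL divergence is asymmetric: D_KL(P||Q) ≠ D_KL(Q||P) in general.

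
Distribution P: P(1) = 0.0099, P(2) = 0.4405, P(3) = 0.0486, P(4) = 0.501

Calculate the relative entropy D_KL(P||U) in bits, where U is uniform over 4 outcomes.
0.7015 bits

U(i) = 1/4 for all i

D_KL(P||U) = Σ P(x) log₂(P(x) / (1/4))
           = Σ P(x) log₂(P(x)) + log₂(4)
           = log₂(4) - H(P)

H(P) = -Σ P(x) log₂(P(x)):
  -P(1)·log₂(P(1)) = -(0.0099)·log₂(0.0099) = 0.06592
  -P(2)·log₂(P(2)) = -(0.4405)·log₂(0.4405) = 0.52102
  -P(3)·log₂(P(3)) = -(0.0486)·log₂(0.0486) = 0.21204
  -P(4)·log₂(P(4)) = -(0.501)·log₂(0.501) = 0.49956
H(P) = 0.06592 + 0.52102 + 0.21204 + 0.49956 = 1.29854 bits

log₂(4) = 2.00000 bits

D_KL(P||U) = 2.00000 - 1.29854 = 0.70146 ≈ 0.7015 bits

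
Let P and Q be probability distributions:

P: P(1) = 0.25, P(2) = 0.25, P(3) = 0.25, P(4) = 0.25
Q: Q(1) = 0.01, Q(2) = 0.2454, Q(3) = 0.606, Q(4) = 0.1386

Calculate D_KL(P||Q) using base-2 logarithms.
1.0611 bits

D_KL(P||Q) = Σ P(x) log₂(P(x)/Q(x))

Computing term by term:
  P(1)·log₂(P(1)/Q(1)) = 0.25·log₂(0.25/0.01) = 1.16096
  P(2)·log₂(P(2)/Q(2)) = 0.25·log₂(0.25/0.2454) = 0.00670
  P(3)·log₂(P(3)/Q(3)) = 0.25·log₂(0.25/0.606) = -0.31935
  P(4)·log₂(P(4)/Q(4)) = 0.25·log₂(0.25/0.1386) = 0.21275

D_KL(P||Q) = 1.16096 + 0.00670 - 0.31935 + 0.21275 = 1.06106 ≈ 1.0611 bits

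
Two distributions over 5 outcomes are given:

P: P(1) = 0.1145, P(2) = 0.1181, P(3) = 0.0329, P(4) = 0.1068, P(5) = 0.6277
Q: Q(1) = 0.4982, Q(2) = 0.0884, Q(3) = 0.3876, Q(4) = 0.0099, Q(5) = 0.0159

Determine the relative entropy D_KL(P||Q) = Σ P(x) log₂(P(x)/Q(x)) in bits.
3.3845 bits

D_KL(P||Q) = Σ P(x) log₂(P(x)/Q(x))

Computing term by term:
  P(1)·log₂(P(1)/Q(1)) = 0.1145·log₂(0.1145/0.4982) = -0.24290
  P(2)·log₂(P(2)/Q(2)) = 0.1181·log₂(0.1181/0.0884) = 0.04935
  P(3)·log₂(P(3)/Q(3)) = 0.0329·log₂(0.0329/0.3876) = -0.11707
  P(4)·log₂(P(4)/Q(4)) = 0.1068·log₂(0.1068/0.0099) = 0.36647
  P(5)·log₂(P(5)/Q(5)) = 0.6277·log₂(0.6277/0.0159) = 3.32868

D_KL(P||Q) = -0.24290 + 0.04935 - 0.11707 + 0.36647 + 3.32868 = 3.38453 ≈ 3.3845 bits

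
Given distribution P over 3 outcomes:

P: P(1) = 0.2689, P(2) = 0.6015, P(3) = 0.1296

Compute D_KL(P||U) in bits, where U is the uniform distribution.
0.2523 bits

U(i) = 1/3 for all i

D_KL(P||U) = Σ P(x) log₂(P(x) / (1/3))
           = Σ P(x) log₂(P(x)) + log₂(3)
           = log₂(3) - H(P)

H(P) = -Σ P(x) log₂(P(x)):
  -P(1)·log₂(P(1)) = -(0.2689)·log₂(0.2689) = 0.50953
  -P(2)·log₂(P(2)) = -(0.6015)·log₂(0.6015) = 0.44112
  -P(3)·log₂(P(3)) = -(0.1296)·log₂(0.1296) = 0.38204
H(P) = 0.50953 + 0.44112 + 0.38204 = 1.33269 bits

log₂(3) = 1.58496 bits

D_KL(P||U) = 1.58496 - 1.33269 = 0.25227 ≈ 0.2523 bits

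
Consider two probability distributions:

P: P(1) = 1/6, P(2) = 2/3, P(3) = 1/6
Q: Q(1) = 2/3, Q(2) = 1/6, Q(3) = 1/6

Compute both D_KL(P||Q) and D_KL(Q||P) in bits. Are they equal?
D_KL(P||Q) = 1.0000 bits, D_KL(Q||P) = 1.0000 bits. Yes, in this case they are equal (although KL divergence is not symmetric in general).

D_KL(P||Q) = Σ P(x) log₂(P(x)/Q(x))

Computing term by term:
  P(1)·log₂(P(1)/Q(1)) = (1/6)·log₂((1/6)/(2/3)) = -0.33333
  P(2)·log₂(P(2)/Q(2)) = (2/3)·log₂((2/3)/(1/6)) = 1.33333
  P(3)·log₂(P(3)/Q(3)) = (1/6)·log₂((1/6)/(1/6)) = 0.00000

D_KL(P||Q) = -0.33333 + 1.33333 + 0.00000 = 1.00000 ≈ 1.0000 bits

D_KL(Q||P) = Σ Q(x) log₂(Q(x)/P(x))

Computing term by term:
  Q(1)·log₂(Q(1)/P(1)) = (2/3)·log₂((2/3)/(1/6)) = 1.33333
  Q(2)·log₂(Q(2)/P(2)) = (1/6)·log₂((1/6)/(2/3)) = -0.33333
  Q(3)·log₂(Q(3)/P(3)) = (1/6)·log₂((1/6)/(1/6)) = 0.00000

D_KL(Q||P) = 1.33333 - 0.33333 + 0.00000 = 1.00000 ≈ 1.0000 bits

These ARE equal here. Q is P with outcomes relabeled (Q(1) = P(2), Q(2) = P(1)) by a relabeling that is its own inverse, so the two sums contain exactly the same terms in a different order. This is a special case — KL divergence is not symmetric in general: D_KL(P||Q) ≠ D_KL(Q||P) for most P, Q.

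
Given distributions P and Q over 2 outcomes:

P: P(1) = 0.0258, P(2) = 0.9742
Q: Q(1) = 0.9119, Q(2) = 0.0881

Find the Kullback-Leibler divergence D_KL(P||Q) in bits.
3.2449 bits

D_KL(P||Q) = Σ P(x) log₂(P(x)/Q(x))

Computing term by term:
  P(1)·log₂(P(1)/Q(1)) = 0.0258·log₂(0.0258/0.9119) = -0.13270
  P(2)·log₂(P(2)/Q(2)) = 0.9742·log₂(0.9742/0.0881) = 3.37756

D_KL(P||Q) = -0.13270 + 3.37756 = 3.24486 ≈ 3.2449 bits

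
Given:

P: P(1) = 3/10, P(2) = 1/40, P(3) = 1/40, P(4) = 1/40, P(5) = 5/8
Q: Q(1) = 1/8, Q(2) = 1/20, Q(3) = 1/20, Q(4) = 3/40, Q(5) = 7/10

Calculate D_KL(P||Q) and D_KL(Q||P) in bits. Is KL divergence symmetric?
D_KL(P||Q) = 0.1871 bits, D_KL(Q||P) = 0.1754 bits. No, KL divergence is not symmetric.

D_KL(P||Q) = Σ P(x) log₂(P(x)/Q(x))

Computing term by term:
  P(1)·log₂(P(1)/Q(1)) = (3/10)·log₂((3/10)/(1/8)) = 0.37891
  P(2)·log₂(P(2)/Q(2)) = (1/40)·log₂((1/40)/(1/20)) = -0.02500
  P(3)·log₂(P(3)/Q(3)) = (1/40)·log₂((1/40)/(1/20)) = -0.02500
  P(4)·log₂(P(4)/Q(4)) = (1/40)·log₂((1/40)/(3/40)) = -0.03962
  P(5)·log₂(P(5)/Q(5)) = (5/8)·log₂((5/8)/(7/10)) = -0.10219

D_KL(P||Q) = 0.37891 - 0.02500 - 0.02500 - 0.03962 - 0.10219 = 0.18710 ≈ 0.1871 bits

D_KL(Q||P) = Σ Q(x) log₂(Q(x)/P(x))

Computing term by term:
  Q(1)·log₂(Q(1)/P(1)) = (1/8)·log₂((1/8)/(3/10)) = -0.15788
  Q(2)·log₂(Q(2)/P(2)) = (1/20)·log₂((1/20)/(1/40)) = 0.05000
  Q(3)·log₂(Q(3)/P(3)) = (1/20)·log₂((1/20)/(1/40)) = 0.05000
  Q(4)·log₂(Q(4)/P(4)) = (3/40)·log₂((3/40)/(1/40)) = 0.11887
  Q(5)·log₂(Q(5)/P(5)) = (7/10)·log₂((7/10)/(5/8)) = 0.11445

D_KL(Q||P) = -0.15788 + 0.05000 + 0.05000 + 0.11887 + 0.11445 = 0.17544 ≈ 0.1754 bits

These are NOT equal (difference: 0.0117 bits). KL divergence is asymmetric: D_KL(P||Q) ≠ D_KL(Q||P) in general.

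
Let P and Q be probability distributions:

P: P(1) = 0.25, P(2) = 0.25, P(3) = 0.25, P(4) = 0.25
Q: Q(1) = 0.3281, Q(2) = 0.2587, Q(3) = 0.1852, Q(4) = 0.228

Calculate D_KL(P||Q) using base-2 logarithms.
0.0310 bits

D_KL(P||Q) = Σ P(x) log₂(P(x)/Q(x))

Computing term by term:
  P(1)·log₂(P(1)/Q(1)) = 0.25·log₂(0.25/0.3281) = -0.09805
  P(2)·log₂(P(2)/Q(2)) = 0.25·log₂(0.25/0.2587) = -0.01234
  P(3)·log₂(P(3)/Q(3)) = 0.25·log₂(0.25/0.1852) = 0.10821
  P(4)·log₂(P(4)/Q(4)) = 0.25·log₂(0.25/0.228) = 0.03322

D_KL(P||Q) = -0.09805 - 0.01234 + 0.10821 + 0.03322 = 0.03104 ≈ 0.0310 bits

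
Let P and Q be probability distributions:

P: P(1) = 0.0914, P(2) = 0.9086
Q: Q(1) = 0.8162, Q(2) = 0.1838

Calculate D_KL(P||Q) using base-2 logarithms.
1.8061 bits

D_KL(P||Q) = Σ P(x) log₂(P(x)/Q(x))

Computing term by term:
  P(1)·log₂(P(1)/Q(1)) = 0.0914·log₂(0.0914/0.8162) = -0.28870
  P(2)·log₂(P(2)/Q(2)) = 0.9086·log₂(0.9086/0.1838) = 2.09479

D_KL(P||Q) = -0.28870 + 2.09479 = 1.80609 ≈ 1.8061 bits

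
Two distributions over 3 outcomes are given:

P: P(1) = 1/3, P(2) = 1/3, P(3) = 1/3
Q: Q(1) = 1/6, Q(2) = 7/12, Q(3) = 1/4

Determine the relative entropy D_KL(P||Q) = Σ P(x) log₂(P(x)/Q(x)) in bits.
0.2026 bits

D_KL(P||Q) = Σ P(x) log₂(P(x)/Q(x))

Computing term by term:
  P(1)·log₂(P(1)/Q(1)) = (1/3)·log₂((1/3)/(1/6)) = 0.33333
  P(2)·log₂(P(2)/Q(2)) = (1/3)·log₂((1/3)/(7/12)) = -0.26912
  P(3)·log₂(P(3)/Q(3)) = (1/3)·log₂((1/3)/(1/4)) = 0.13835

D_KL(P||Q) = 0.33333 - 0.26912 + 0.13835 = 0.20256 ≈ 0.2026 bits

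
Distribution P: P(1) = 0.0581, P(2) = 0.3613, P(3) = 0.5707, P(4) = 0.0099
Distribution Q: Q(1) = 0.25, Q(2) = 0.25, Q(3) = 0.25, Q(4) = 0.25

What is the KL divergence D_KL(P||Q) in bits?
0.7031 bits

D_KL(P||Q) = Σ P(x) log₂(P(x)/Q(x))

Computing term by term:
  P(1)·log₂(P(1)/Q(1)) = 0.0581·log₂(0.0581/0.25) = -0.12232
  P(2)·log₂(P(2)/Q(2)) = 0.3613·log₂(0.3613/0.25) = 0.19195
  P(3)·log₂(P(3)/Q(3)) = 0.5707·log₂(0.5707/0.25) = 0.67959
  P(4)·log₂(P(4)/Q(4)) = 0.0099·log₂(0.0099/0.25) = -0.04612

D_KL(P||Q) = -0.12232 + 0.19195 + 0.67959 - 0.04612 = 0.70310 ≈ 0.7031 bits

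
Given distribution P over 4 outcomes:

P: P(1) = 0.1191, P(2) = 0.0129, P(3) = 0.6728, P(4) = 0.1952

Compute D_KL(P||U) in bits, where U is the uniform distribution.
0.7087 bits

U(i) = 1/4 for all i

D_KL(P||U) = Σ P(x) log₂(P(x) / (1/4))
           = Σ P(x) log₂(P(x)) + log₂(4)
           = log₂(4) - H(P)

H(P) = -Σ P(x) log₂(P(x)):
  -P(1)·log₂(P(1)) = -(0.1191)·log₂(0.1191) = 0.36561
  -P(2)·log₂(P(2)) = -(0.0129)·log₂(0.0129) = 0.08097
  -P(3)·log₂(P(3)) = -(0.6728)·log₂(0.6728) = 0.38467
  -P(4)·log₂(P(4)) = -(0.1952)·log₂(0.1952) = 0.46008
H(P) = 0.36561 + 0.08097 + 0.38467 + 0.46008 = 1.29133 bits

log₂(4) = 2.00000 bits

D_KL(P||U) = 2.00000 - 1.29133 = 0.70867 ≈ 0.7087 bits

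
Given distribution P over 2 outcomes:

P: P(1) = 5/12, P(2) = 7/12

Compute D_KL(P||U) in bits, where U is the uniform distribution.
0.0201 bits

U(i) = 1/2 for all i

D_KL(P||U) = Σ P(x) log₂(P(x) / (1/2))
           = Σ P(x) log₂(P(x)) + log₂(2)
           = log₂(2) - H(P)

H(P) = -Σ P(x) log₂(P(x)):
  -P(1)·log₂(P(1)) = -(5/12)·log₂(5/12) = 0.52626
  -P(2)·log₂(P(2)) = -(7/12)·log₂(7/12) = 0.45360
H(P) = 0.52626 + 0.45360 = 0.97986 bits

log₂(2) = 1.00000 bits

D_KL(P||U) = 1.00000 - 0.97986 = 0.02014 ≈ 0.0201 bits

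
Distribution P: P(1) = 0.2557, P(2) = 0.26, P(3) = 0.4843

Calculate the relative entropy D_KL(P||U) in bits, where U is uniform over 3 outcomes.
0.0700 bits

U(i) = 1/3 for all i

D_KL(P||U) = Σ P(x) log₂(P(x) / (1/3))
           = Σ P(x) log₂(P(x)) + log₂(3)
           = log₂(3) - H(P)

H(P) = -Σ P(x) log₂(P(x)):
  -P(1)·log₂(P(1)) = -(0.2557)·log₂(0.2557) = 0.50308
  -P(2)·log₂(P(2)) = -(0.26)·log₂(0.26) = 0.50529
  -P(3)·log₂(P(3)) = -(0.4843)·log₂(0.4843) = 0.50659
H(P) = 0.50308 + 0.50529 + 0.50659 = 1.51496 bits

log₂(3) = 1.58496 bits

D_KL(P||U) = 1.58496 - 1.51496 = 0.07000 ≈ 0.0700 bits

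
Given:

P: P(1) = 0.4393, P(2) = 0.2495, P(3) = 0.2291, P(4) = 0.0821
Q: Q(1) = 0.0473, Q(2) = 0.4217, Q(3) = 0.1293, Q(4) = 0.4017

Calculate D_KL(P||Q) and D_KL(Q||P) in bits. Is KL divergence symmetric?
D_KL(P||Q) = 1.2246 bits, D_KL(Q||P) = 0.9807 bits. No, KL divergence is not symmetric.

D_KL(P||Q) = Σ P(x) log₂(P(x)/Q(x))

Computing term by term:
  P(1)·log₂(P(1)/Q(1)) = 0.4393·log₂(0.4393/0.0473) = 1.41248
  P(2)·log₂(P(2)/Q(2)) = 0.2495·log₂(0.2495/0.4217) = -0.18892
  P(3)·log₂(P(3)/Q(3)) = 0.2291·log₂(0.2291/0.1293) = 0.18907
  P(4)·log₂(P(4)/Q(4)) = 0.0821·log₂(0.0821/0.4017) = -0.18806

D_KL(P||Q) = 1.41248 - 0.18892 + 0.18907 - 0.18806 = 1.22457 ≈ 1.2246 bits

D_KL(Q||P) = Σ Q(x) log₂(Q(x)/P(x))

Computing term by term:
  Q(1)·log₂(Q(1)/P(1)) = 0.0473·log₂(0.0473/0.4393) = -0.15208
  Q(2)·log₂(Q(2)/P(2)) = 0.4217·log₂(0.4217/0.2495) = 0.31930
  Q(3)·log₂(Q(3)/P(3)) = 0.1293·log₂(0.1293/0.2291) = -0.10671
  Q(4)·log₂(Q(4)/P(4)) = 0.4017·log₂(0.4017/0.0821) = 0.92016

D_KL(Q||P) = -0.15208 + 0.31930 - 0.10671 + 0.92016 = 0.98067 ≈ 0.9807 bits

These are NOT equal (difference: 0.2439 bits). KL divergence is asymmetric: D_KL(P||Q) ≠ D_KL(Q||P) in general.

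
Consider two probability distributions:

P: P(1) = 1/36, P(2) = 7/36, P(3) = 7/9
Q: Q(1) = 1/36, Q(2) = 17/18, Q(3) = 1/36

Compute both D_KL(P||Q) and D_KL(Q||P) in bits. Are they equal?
D_KL(P||Q) = 3.2957 bits, D_KL(Q||P) = 2.0199 bits. No, they are not equal.

D_KL(P||Q) = Σ P(x) log₂(P(x)/Q(x))

Computing term by term:
  P(1)·log₂(P(1)/Q(1)) = (1/36)·log₂((1/36)/(1/36)) = 0.00000
  P(2)·log₂(P(2)/Q(2)) = (7/36)·log₂((7/36)/(17/18)) = -0.44335
  P(3)·log₂(P(3)/Q(3)) = (7/9)·log₂((7/9)/(1/36)) = 3.73905

D_KL(P||Q) = 0.00000 - 0.44335 + 3.73905 = 3.29570 ≈ 3.2957 bits

D_KL(Q||P) = Σ Q(x) log₂(Q(x)/P(x))

Computing term by term:
  Q(1)·log₂(Q(1)/P(1)) = (1/36)·log₂((1/36)/(1/36)) = 0.00000
  Q(2)·log₂(Q(2)/P(2)) = (17/18)·log₂((17/18)/(7/36)) = 2.15344
  Q(3)·log₂(Q(3)/P(3)) = (1/36)·log₂((1/36)/(7/9)) = -0.13354

D_KL(Q||P) = 0.00000 + 2.15344 - 0.13354 = 2.01990 ≈ 2.0199 bits

These are NOT equal (difference: 1.2758 bits). KL divergence is asymmetric: D_KL(P||Q) ≠ D_KL(Q||P) in general.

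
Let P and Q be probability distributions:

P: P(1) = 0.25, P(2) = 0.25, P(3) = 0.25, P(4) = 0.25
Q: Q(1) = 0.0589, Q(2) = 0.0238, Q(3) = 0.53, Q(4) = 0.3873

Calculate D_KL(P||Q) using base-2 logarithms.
0.9407 bits

D_KL(P||Q) = Σ P(x) log₂(P(x)/Q(x))

Computing term by term:
  P(1)·log₂(P(1)/Q(1)) = 0.25·log₂(0.25/0.0589) = 0.52140
  P(2)·log₂(P(2)/Q(2)) = 0.25·log₂(0.25/0.0238) = 0.84822
  P(3)·log₂(P(3)/Q(3)) = 0.25·log₂(0.25/0.53) = -0.27102
  P(4)·log₂(P(4)/Q(4)) = 0.25·log₂(0.25/0.3873) = -0.15788

D_KL(P||Q) = 0.52140 + 0.84822 - 0.27102 - 0.15788 = 0.94072 ≈ 0.9407 bits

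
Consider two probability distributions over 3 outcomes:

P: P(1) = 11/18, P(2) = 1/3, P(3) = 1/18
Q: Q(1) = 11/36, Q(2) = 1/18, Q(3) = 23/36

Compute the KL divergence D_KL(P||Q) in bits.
1.2770 bits

D_KL(P||Q) = Σ P(x) log₂(P(x)/Q(x))

Computing term by term:
  P(1)·log₂(P(1)/Q(1)) = (11/18)·log₂((11/18)/(11/36)) = 0.61111
  P(2)·log₂(P(2)/Q(2)) = (1/3)·log₂((1/3)/(1/18)) = 0.86165
  P(3)·log₂(P(3)/Q(3)) = (1/18)·log₂((1/18)/(23/36)) = -0.19575

D_KL(P||Q) = 0.61111 + 0.86165 - 0.19575 = 1.27701 ≈ 1.2770 bits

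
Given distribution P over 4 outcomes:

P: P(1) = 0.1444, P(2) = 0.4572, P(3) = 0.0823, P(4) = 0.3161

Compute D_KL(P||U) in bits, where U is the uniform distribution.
0.2589 bits

U(i) = 1/4 for all i

D_KL(P||U) = Σ P(x) log₂(P(x) / (1/4))
           = Σ P(x) log₂(P(x)) + log₂(4)
           = log₂(4) - H(P)

H(P) = -Σ P(x) log₂(P(x)):
  -P(1)·log₂(P(1)) = -(0.1444)·log₂(0.1444) = 0.40314
  -P(2)·log₂(P(2)) = -(0.4572)·log₂(0.4572) = 0.51623
  -P(3)·log₂(P(3)) = -(0.0823)·log₂(0.0823) = 0.29652
  -P(4)·log₂(P(4)) = -(0.3161)·log₂(0.3161) = 0.52522
H(P) = 0.40314 + 0.51623 + 0.29652 + 0.52522 = 1.74111 bits

log₂(4) = 2.00000 bits

D_KL(P||U) = 2.00000 - 1.74111 = 0.25889 ≈ 0.2589 bits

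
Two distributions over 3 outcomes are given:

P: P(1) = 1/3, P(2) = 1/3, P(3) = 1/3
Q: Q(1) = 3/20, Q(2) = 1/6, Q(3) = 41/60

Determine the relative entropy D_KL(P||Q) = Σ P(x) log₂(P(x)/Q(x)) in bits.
0.3721 bits

D_KL(P||Q) = Σ P(x) log₂(P(x)/Q(x))

Computing term by term:
  P(1)·log₂(P(1)/Q(1)) = (1/3)·log₂((1/3)/(3/20)) = 0.38400
  P(2)·log₂(P(2)/Q(2)) = (1/3)·log₂((1/3)/(1/6)) = 0.33333
  P(3)·log₂(P(3)/Q(3)) = (1/3)·log₂((1/3)/(41/60)) = -0.34521

D_KL(P||Q) = 0.38400 + 0.33333 - 0.34521 = 0.37212 ≈ 0.3721 bits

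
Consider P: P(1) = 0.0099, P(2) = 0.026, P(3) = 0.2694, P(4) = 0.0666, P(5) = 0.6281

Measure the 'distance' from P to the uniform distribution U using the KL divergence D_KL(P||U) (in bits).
0.9277 bits

U(i) = 1/5 for all i

D_KL(P||U) = Σ P(x) log₂(P(x) / (1/5))
           = Σ P(x) log₂(P(x)) + log₂(5)
           = log₂(5) - H(P)

H(P) = -Σ P(x) log₂(P(x)):
  -P(1)·log₂(P(1)) = -(0.0099)·log₂(0.0099) = 0.06592
  -P(2)·log₂(P(2)) = -(0.026)·log₂(0.026) = 0.13690
  -P(3)·log₂(P(3)) = -(0.2694)·log₂(0.2694) = 0.50975
  -P(4)·log₂(P(4)) = -(0.0666)·log₂(0.0666) = 0.26030
  -P(5)·log₂(P(5)) = -(0.6281)·log₂(0.6281) = 0.42141
H(P) = 0.06592 + 0.13690 + 0.50975 + 0.26030 + 0.42141 = 1.39428 bits

log₂(5) = 2.32193 bits

D_KL(P||U) = 2.32193 - 1.39428 = 0.92765 ≈ 0.9277 bits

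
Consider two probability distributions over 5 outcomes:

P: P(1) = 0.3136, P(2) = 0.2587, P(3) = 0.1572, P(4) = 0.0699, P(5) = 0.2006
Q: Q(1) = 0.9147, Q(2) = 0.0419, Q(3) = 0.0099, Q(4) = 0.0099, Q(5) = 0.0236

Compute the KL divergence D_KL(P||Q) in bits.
1.6386 bits

D_KL(P||Q) = Σ P(x) log₂(P(x)/Q(x))

Computing term by term:
  P(1)·log₂(P(1)/Q(1)) = 0.3136·log₂(0.3136/0.9147) = -0.48432
  P(2)·log₂(P(2)/Q(2)) = 0.2587·log₂(0.2587/0.0419) = 0.67941
  P(3)·log₂(P(3)/Q(3)) = 0.1572·log₂(0.1572/0.0099) = 0.62708
  P(4)·log₂(P(4)/Q(4)) = 0.0699·log₂(0.0699/0.0099) = 0.19710
  P(5)·log₂(P(5)/Q(5)) = 0.2006·log₂(0.2006/0.0236) = 0.61935

D_KL(P||Q) = -0.48432 + 0.67941 + 0.62708 + 0.19710 + 0.61935 = 1.63862 ≈ 1.6386 bits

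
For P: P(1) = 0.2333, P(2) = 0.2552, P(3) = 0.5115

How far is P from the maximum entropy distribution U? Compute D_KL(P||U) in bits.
0.0976 bits

U(i) = 1/3 for all i

D_KL(P||U) = Σ P(x) log₂(P(x) / (1/3))
           = Σ P(x) log₂(P(x)) + log₂(3)
           = log₂(3) - H(P)

H(P) = -Σ P(x) log₂(P(x)):
  -P(1)·log₂(P(1)) = -(0.2333)·log₂(0.2333) = 0.48987
  -P(2)·log₂(P(2)) = -(0.2552)·log₂(0.2552) = 0.50282
  -P(3)·log₂(P(3)) = -(0.5115)·log₂(0.5115) = 0.49472
H(P) = 0.48987 + 0.50282 + 0.49472 = 1.48741 bits

log₂(3) = 1.58496 bits

D_KL(P||U) = 1.58496 - 1.48741 = 0.09755 ≈ 0.0976 bits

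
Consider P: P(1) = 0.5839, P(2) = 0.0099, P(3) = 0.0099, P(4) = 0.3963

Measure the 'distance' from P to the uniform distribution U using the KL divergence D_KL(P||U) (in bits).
0.8857 bits

U(i) = 1/4 for all i

D_KL(P||U) = Σ P(x) log₂(P(x) / (1/4))
           = Σ P(x) log₂(P(x)) + log₂(4)
           = log₂(4) - H(P)

H(P) = -Σ P(x) log₂(P(x)):
  -P(1)·log₂(P(1)) = -(0.5839)·log₂(0.5839) = 0.45323
  -P(2)·log₂(P(2)) = -(0.0099)·log₂(0.0099) = 0.06592
  -P(3)·log₂(P(3)) = -(0.0099)·log₂(0.0099) = 0.06592
  -P(4)·log₂(P(4)) = -(0.3963)·log₂(0.3963) = 0.52919
H(P) = 0.45323 + 0.06592 + 0.06592 + 0.52919 = 1.11426 bits

log₂(4) = 2.00000 bits

D_KL(P||U) = 2.00000 - 1.11426 = 0.88574 ≈ 0.8857 bits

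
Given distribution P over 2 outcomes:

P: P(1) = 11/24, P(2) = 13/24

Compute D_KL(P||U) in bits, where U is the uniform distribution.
0.0050 bits

U(i) = 1/2 for all i

D_KL(P||U) = Σ P(x) log₂(P(x) / (1/2))
           = Σ P(x) log₂(P(x)) + log₂(2)
           = log₂(2) - H(P)

H(P) = -Σ P(x) log₂(P(x)):
  -P(1)·log₂(P(1)) = -(11/24)·log₂(11/24) = 0.51587
  -P(2)·log₂(P(2)) = -(13/24)·log₂(13/24) = 0.47912
H(P) = 0.51587 + 0.47912 = 0.99499 bits

log₂(2) = 1.00000 bits

D_KL(P||U) = 1.00000 - 0.99499 = 0.00501 ≈ 0.0050 bits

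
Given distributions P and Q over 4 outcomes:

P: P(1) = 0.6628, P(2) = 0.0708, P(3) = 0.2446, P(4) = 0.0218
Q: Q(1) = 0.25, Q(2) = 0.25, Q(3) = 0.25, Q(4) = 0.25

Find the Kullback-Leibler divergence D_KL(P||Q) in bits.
0.7190 bits

D_KL(P||Q) = Σ P(x) log₂(P(x)/Q(x))

Computing term by term:
  P(1)·log₂(P(1)/Q(1)) = 0.6628·log₂(0.6628/0.25) = 0.93232
  P(2)·log₂(P(2)/Q(2)) = 0.0708·log₂(0.0708/0.25) = -0.12886
  P(3)·log₂(P(3)/Q(3)) = 0.2446·log₂(0.2446/0.25) = -0.00771
  P(4)·log₂(P(4)/Q(4)) = 0.0218·log₂(0.0218/0.25) = -0.07673

D_KL(P||Q) = 0.93232 - 0.12886 - 0.00771 - 0.07673 = 0.71902 ≈ 0.7190 bits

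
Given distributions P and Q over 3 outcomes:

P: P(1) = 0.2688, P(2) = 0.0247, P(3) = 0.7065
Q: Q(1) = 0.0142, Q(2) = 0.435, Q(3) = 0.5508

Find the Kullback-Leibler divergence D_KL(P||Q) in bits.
1.2919 bits

D_KL(P||Q) = Σ P(x) log₂(P(x)/Q(x))

Computing term by term:
  P(1)·log₂(P(1)/Q(1)) = 0.2688·log₂(0.2688/0.0142) = 1.14040
  P(2)·log₂(P(2)/Q(2)) = 0.0247·log₂(0.0247/0.435) = -0.10222
  P(3)·log₂(P(3)/Q(3)) = 0.7065·log₂(0.7065/0.5508) = 0.25375

D_KL(P||Q) = 1.14040 - 0.10222 + 0.25375 = 1.29193 ≈ 1.2919 bits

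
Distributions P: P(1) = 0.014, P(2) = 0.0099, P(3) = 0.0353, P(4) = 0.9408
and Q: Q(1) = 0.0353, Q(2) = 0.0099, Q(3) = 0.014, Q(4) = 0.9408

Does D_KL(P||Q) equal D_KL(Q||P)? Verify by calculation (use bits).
D_KL(P||Q) = 0.0284 bits, D_KL(Q||P) = 0.0284 bits. Yes — for this pair D_KL(P||Q) = D_KL(Q||P).

D_KL(P||Q) = Σ P(x) log₂(P(x)/Q(x))

Computing term by term:
  P(1)·log₂(P(1)/Q(1)) = 0.014·log₂(0.014/0.0353) = -0.01868
  P(2)·log₂(P(2)/Q(2)) = 0.0099·log₂(0.0099/0.0099) = 0.00000
  P(3)·log₂(P(3)/Q(3)) = 0.0353·log₂(0.0353/0.014) = 0.04710
  P(4)·log₂(P(4)/Q(4)) = 0.9408·log₂(0.9408/0.9408) = 0.00000

D_KL(P||Q) = -0.01868 + 0.00000 + 0.04710 + 0.00000 = 0.02842 ≈ 0.0284 bits

D_KL(Q||P) = Σ Q(x) log₂(Q(x)/P(x))

Computing term by term:
  Q(1)·log₂(Q(1)/P(1)) = 0.0353·log₂(0.0353/0.014) = 0.04710
  Q(2)·log₂(Q(2)/P(2)) = 0.0099·log₂(0.0099/0.0099) = 0.00000
  Q(3)·log₂(Q(3)/P(3)) = 0.014·log₂(0.014/0.0353) = -0.01868
  Q(4)·log₂(Q(4)/P(4)) = 0.9408·log₂(0.9408/0.9408) = 0.00000

D_KL(Q||P) = 0.04710 + 0.00000 - 0.01868 + 0.00000 = 0.02842 ≈ 0.0284 bits

These ARE equal here. Q is P with outcomes relabeled (Q(1) = P(3), Q(3) = P(1)) by a relabeling that is its own inverse, so the two sums contain exactly the same terms in a different order. This is a special case — KL divergence is not symmetric in general: D_KL(P||Q) ≠ D_KL(Q||P) for most P, Q.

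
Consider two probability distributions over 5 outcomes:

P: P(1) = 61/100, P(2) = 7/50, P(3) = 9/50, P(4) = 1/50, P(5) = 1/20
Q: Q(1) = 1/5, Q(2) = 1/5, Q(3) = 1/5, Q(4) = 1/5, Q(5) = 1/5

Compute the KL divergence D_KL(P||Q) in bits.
0.7155 bits

D_KL(P||Q) = Σ P(x) log₂(P(x)/Q(x))

Computing term by term:
  P(1)·log₂(P(1)/Q(1)) = (61/100)·log₂((61/100)/(1/5)) = 0.98137
  P(2)·log₂(P(2)/Q(2)) = (7/50)·log₂((7/50)/(1/5)) = -0.07204
  P(3)·log₂(P(3)/Q(3)) = (9/50)·log₂((9/50)/(1/5)) = -0.02736
  P(4)·log₂(P(4)/Q(4)) = (1/50)·log₂((1/50)/(1/5)) = -0.06644
  P(5)·log₂(P(5)/Q(5)) = (1/20)·log₂((1/20)/(1/5)) = -0.10000

D_KL(P||Q) = 0.98137 - 0.07204 - 0.02736 - 0.06644 - 0.10000 = 0.71553 ≈ 0.7155 bits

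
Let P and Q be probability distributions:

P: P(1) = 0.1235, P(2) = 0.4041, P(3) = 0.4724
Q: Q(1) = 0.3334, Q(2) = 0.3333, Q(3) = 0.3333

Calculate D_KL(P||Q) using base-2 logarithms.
0.1731 bits

D_KL(P||Q) = Σ P(x) log₂(P(x)/Q(x))

Computing term by term:
  P(1)·log₂(P(1)/Q(1)) = 0.1235·log₂(0.1235/0.3334) = -0.17694
  P(2)·log₂(P(2)/Q(2)) = 0.4041·log₂(0.4041/0.3333) = 0.11230
  P(3)·log₂(P(3)/Q(3)) = 0.4724·log₂(0.4724/0.3333) = 0.23771

D_KL(P||Q) = -0.17694 + 0.11230 + 0.23771 = 0.17307 ≈ 0.1731 bits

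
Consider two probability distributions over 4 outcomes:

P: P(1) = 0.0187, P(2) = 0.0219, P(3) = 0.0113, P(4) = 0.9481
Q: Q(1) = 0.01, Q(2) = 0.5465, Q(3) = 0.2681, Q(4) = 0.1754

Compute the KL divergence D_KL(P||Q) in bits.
2.1717 bits

D_KL(P||Q) = Σ P(x) log₂(P(x)/Q(x))

Computing term by term:
  P(1)·log₂(P(1)/Q(1)) = 0.0187·log₂(0.0187/0.01) = 0.01689
  P(2)·log₂(P(2)/Q(2)) = 0.0219·log₂(0.0219/0.5465) = -0.10164
  P(3)·log₂(P(3)/Q(3)) = 0.0113·log₂(0.0113/0.2681) = -0.05162
  P(4)·log₂(P(4)/Q(4)) = 0.9481·log₂(0.9481/0.1754) = 2.30805

D_KL(P||Q) = 0.01689 - 0.10164 - 0.05162 + 2.30805 = 2.17168 ≈ 2.1717 bits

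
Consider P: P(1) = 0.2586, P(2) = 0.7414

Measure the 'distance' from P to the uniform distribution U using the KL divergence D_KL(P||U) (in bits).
0.1754 bits

U(i) = 1/2 for all i

D_KL(P||U) = Σ P(x) log₂(P(x) / (1/2))
           = Σ P(x) log₂(P(x)) + log₂(2)
           = log₂(2) - H(P)

H(P) = -Σ P(x) log₂(P(x)):
  -P(1)·log₂(P(1)) = -(0.2586)·log₂(0.2586) = 0.50458
  -P(2)·log₂(P(2)) = -(0.7414)·log₂(0.7414) = 0.32004
H(P) = 0.50458 + 0.32004 = 0.82462 bits

log₂(2) = 1.00000 bits

D_KL(P||U) = 1.00000 - 0.82462 = 0.17538 ≈ 0.1754 bits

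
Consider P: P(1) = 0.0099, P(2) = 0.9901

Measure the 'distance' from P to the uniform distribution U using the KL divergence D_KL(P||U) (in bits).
0.9199 bits

U(i) = 1/2 for all i

D_KL(P||U) = Σ P(x) log₂(P(x) / (1/2))
           = Σ P(x) log₂(P(x)) + log₂(2)
           = log₂(2) - H(P)

H(P) = -Σ P(x) log₂(P(x)):
  -P(1)·log₂(P(1)) = -(0.0099)·log₂(0.0099) = 0.06592
  -P(2)·log₂(P(2)) = -(0.9901)·log₂(0.9901) = 0.01421
H(P) = 0.06592 + 0.01421 = 0.08013 bits

log₂(2) = 1.00000 bits

D_KL(P||U) = 1.00000 - 0.08013 = 0.91987 ≈ 0.9199 bits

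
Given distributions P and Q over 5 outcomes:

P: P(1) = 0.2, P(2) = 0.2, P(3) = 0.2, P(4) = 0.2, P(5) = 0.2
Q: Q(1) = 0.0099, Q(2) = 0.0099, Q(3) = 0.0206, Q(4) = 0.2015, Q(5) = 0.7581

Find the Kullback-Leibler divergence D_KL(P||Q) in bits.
2.0038 bits

D_KL(P||Q) = Σ P(x) log₂(P(x)/Q(x))

Computing term by term:
  P(1)·log₂(P(1)/Q(1)) = 0.2·log₂(0.2/0.0099) = 0.86729
  P(2)·log₂(P(2)/Q(2)) = 0.2·log₂(0.2/0.0099) = 0.86729
  P(3)·log₂(P(3)/Q(3)) = 0.2·log₂(0.2/0.0206) = 0.65586
  P(4)·log₂(P(4)/Q(4)) = 0.2·log₂(0.2/0.2015) = -0.00216
  P(5)·log₂(P(5)/Q(5)) = 0.2·log₂(0.2/0.7581) = -0.38448

D_KL(P||Q) = 0.86729 + 0.86729 + 0.65586 - 0.00216 - 0.38448 = 2.00380 ≈ 2.0038 bits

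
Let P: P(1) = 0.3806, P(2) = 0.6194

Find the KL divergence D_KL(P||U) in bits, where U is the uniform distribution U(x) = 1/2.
0.0415 bits

U(i) = 1/2 for all i

D_KL(P||U) = Σ P(x) log₂(P(x) / (1/2))
           = Σ P(x) log₂(P(x)) + log₂(2)
           = log₂(2) - H(P)

H(P) = -Σ P(x) log₂(P(x)):
  -P(1)·log₂(P(1)) = -(0.3806)·log₂(0.3806) = 0.53042
  -P(2)·log₂(P(2)) = -(0.6194)·log₂(0.6194) = 0.42804
H(P) = 0.53042 + 0.42804 = 0.95846 bits

log₂(2) = 1.00000 bits

D_KL(P||U) = 1.00000 - 0.95846 = 0.04154 ≈ 0.0415 bits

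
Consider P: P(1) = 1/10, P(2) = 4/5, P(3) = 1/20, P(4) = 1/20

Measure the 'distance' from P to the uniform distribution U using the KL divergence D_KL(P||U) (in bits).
0.9781 bits

U(i) = 1/4 for all i

D_KL(P||U) = Σ P(x) log₂(P(x) / (1/4))
           = Σ P(x) log₂(P(x)) + log₂(4)
           = log₂(4) - H(P)

H(P) = -Σ P(x) log₂(P(x)):
  -P(1)·log₂(P(1)) = -(1/10)·log₂(1/10) = 0.33219
  -P(2)·log₂(P(2)) = -(4/5)·log₂(4/5) = 0.25754
  -P(3)·log₂(P(3)) = -(1/20)·log₂(1/20) = 0.21610
  -P(4)·log₂(P(4)) = -(1/20)·log₂(1/20) = 0.21610
H(P) = 0.33219 + 0.25754 + 0.21610 + 0.21610 = 1.02193 bits

log₂(4) = 2.00000 bits

D_KL(P||U) = 2.00000 - 1.02193 = 0.97807 ≈ 0.9781 bits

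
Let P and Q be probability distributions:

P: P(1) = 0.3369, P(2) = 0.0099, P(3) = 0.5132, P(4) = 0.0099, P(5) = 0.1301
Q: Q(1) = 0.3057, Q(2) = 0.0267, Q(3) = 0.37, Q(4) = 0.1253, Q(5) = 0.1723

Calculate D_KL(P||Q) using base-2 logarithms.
0.1863 bits

D_KL(P||Q) = Σ P(x) log₂(P(x)/Q(x))

Computing term by term:
  P(1)·log₂(P(1)/Q(1)) = 0.3369·log₂(0.3369/0.3057) = 0.04723
  P(2)·log₂(P(2)/Q(2)) = 0.0099·log₂(0.0099/0.0267) = -0.01417
  P(3)·log₂(P(3)/Q(3)) = 0.5132·log₂(0.5132/0.37) = 0.24223
  P(4)·log₂(P(4)/Q(4)) = 0.0099·log₂(0.0099/0.1253) = -0.03625
  P(5)·log₂(P(5)/Q(5)) = 0.1301·log₂(0.1301/0.1723) = -0.05273

D_KL(P||Q) = 0.04723 - 0.01417 + 0.24223 - 0.03625 - 0.05273 = 0.18631 ≈ 0.1863 bits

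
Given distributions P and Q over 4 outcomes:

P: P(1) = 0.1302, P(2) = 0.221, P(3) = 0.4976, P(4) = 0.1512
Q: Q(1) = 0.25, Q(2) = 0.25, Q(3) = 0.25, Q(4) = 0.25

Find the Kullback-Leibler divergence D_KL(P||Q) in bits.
0.2226 bits

D_KL(P||Q) = Σ P(x) log₂(P(x)/Q(x))

Computing term by term:
  P(1)·log₂(P(1)/Q(1)) = 0.1302·log₂(0.1302/0.25) = -0.12254
  P(2)·log₂(P(2)/Q(2)) = 0.221·log₂(0.221/0.25) = -0.03931
  P(3)·log₂(P(3)/Q(3)) = 0.4976·log₂(0.4976/0.25) = 0.49415
  P(4)·log₂(P(4)/Q(4)) = 0.1512·log₂(0.1512/0.25) = -0.10969

D_KL(P||Q) = -0.12254 - 0.03931 + 0.49415 - 0.10969 = 0.22261 ≈ 0.2226 bits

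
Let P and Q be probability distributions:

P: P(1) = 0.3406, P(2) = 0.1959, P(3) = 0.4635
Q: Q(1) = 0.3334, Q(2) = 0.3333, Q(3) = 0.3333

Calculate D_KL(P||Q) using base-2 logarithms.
0.0808 bits

D_KL(P||Q) = Σ P(x) log₂(P(x)/Q(x))

Computing term by term:
  P(1)·log₂(P(1)/Q(1)) = 0.3406·log₂(0.3406/0.3334) = 0.01050
  P(2)·log₂(P(2)/Q(2)) = 0.1959·log₂(0.1959/0.3333) = -0.15020
  P(3)·log₂(P(3)/Q(3)) = 0.4635·log₂(0.4635/0.3333) = 0.22051

D_KL(P||Q) = 0.01050 - 0.15020 + 0.22051 = 0.08081 ≈ 0.0808 bits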